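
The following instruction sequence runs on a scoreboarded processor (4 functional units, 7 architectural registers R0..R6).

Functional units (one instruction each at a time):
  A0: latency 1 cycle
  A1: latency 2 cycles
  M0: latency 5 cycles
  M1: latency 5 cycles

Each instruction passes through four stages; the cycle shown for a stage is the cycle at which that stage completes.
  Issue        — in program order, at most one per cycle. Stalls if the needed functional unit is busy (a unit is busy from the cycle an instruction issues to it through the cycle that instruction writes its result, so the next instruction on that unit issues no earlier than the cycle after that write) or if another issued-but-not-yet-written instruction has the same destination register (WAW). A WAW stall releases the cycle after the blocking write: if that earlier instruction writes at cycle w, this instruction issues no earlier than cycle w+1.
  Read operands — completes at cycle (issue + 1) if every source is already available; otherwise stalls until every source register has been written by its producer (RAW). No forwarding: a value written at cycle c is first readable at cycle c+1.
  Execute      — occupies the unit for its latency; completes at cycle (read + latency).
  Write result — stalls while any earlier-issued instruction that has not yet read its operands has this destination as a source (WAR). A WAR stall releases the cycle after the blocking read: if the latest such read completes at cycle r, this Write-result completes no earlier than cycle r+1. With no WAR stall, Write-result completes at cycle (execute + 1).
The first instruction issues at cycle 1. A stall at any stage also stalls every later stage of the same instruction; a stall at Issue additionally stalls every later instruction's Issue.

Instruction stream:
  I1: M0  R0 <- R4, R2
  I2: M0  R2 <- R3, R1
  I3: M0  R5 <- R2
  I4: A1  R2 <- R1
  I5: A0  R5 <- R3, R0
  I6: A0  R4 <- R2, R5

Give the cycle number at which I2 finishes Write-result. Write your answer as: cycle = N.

  I1 | 1 | 2 | 7 | 8
  I2 | 9 | 10 | 15 | 16   struct: M0 busy until I1 writes@8
  I3 | 17 | 18 | 23 | 24   struct: M0 busy until I2 writes@16
  I4 | 18 | 19 | 21 | 22
  I5 | 25 | 26 | 27 | 28   WAW R5: wait I3 write@24
  I6 | 29 | 30 | 31 | 32   struct: A0 busy until I5 writes@28

cycle = 16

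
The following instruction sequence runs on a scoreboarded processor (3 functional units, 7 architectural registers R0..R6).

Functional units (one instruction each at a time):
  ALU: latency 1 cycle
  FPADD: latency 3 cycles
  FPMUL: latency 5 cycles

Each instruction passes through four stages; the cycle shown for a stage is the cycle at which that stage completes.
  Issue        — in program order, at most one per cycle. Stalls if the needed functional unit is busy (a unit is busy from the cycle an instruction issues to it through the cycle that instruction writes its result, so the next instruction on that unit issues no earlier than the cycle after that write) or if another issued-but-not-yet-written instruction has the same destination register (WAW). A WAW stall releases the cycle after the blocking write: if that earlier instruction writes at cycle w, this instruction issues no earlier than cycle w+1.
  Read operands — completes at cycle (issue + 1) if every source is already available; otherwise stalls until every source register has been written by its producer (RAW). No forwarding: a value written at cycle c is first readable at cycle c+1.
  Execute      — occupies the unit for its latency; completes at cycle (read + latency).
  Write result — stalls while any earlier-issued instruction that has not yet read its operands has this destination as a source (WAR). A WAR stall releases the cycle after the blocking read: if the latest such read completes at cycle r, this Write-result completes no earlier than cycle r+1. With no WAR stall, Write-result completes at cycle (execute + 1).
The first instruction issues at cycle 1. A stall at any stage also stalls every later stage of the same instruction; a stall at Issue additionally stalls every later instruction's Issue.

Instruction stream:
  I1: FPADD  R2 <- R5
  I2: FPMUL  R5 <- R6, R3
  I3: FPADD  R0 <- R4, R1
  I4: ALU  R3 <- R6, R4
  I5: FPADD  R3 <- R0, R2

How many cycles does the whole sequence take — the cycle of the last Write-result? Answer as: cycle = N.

cycle = 18

I1: IS=1 RO=2 EX=5 WR=6
I2: IS=2 RO=3 EX=8 WR=9
I3: IS=7 RO=8 EX=11 WR=12  [struct: FPADD busy until I1 writes@6]
I4: IS=8 RO=9 EX=10 WR=11
I5: IS=13 RO=14 EX=17 WR=18  [struct: FPADD busy until I3 writes@12]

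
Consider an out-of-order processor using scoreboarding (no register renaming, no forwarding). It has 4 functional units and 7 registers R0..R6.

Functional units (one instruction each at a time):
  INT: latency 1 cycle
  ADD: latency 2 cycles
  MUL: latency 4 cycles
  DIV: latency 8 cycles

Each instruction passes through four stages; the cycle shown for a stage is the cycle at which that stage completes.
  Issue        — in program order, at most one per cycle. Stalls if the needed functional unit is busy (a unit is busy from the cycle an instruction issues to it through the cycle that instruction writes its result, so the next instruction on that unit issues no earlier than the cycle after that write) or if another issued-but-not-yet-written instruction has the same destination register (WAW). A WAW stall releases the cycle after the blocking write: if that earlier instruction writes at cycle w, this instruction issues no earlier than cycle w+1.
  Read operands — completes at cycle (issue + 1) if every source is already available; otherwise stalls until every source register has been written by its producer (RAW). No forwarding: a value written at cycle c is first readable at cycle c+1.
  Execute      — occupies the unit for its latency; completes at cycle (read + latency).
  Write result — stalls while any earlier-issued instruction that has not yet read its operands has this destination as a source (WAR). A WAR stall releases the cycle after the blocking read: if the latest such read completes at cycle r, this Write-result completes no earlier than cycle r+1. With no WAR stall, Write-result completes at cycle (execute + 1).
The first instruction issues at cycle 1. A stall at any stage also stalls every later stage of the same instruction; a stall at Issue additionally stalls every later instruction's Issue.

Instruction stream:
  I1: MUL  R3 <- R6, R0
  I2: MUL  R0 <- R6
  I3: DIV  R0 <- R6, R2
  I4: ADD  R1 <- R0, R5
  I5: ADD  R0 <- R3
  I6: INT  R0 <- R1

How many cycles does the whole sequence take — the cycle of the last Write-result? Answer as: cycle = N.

t=1  issue I1 (MUL)
t=2  I1 read-ops
t=6  I1 finished on MUL
t=7  I1→R3
t=8  issue I2 (MUL)
t=9  I2 read-ops
t=13  I2 finished on MUL
t=14  I2→R0
t=15  issue I3 (DIV)
t=16  I3 read-ops, issue I4 (ADD)
t=24  I3 finished on DIV
t=25  I3→R0
t=26  I4 read-ops
t=28  I4 finished on ADD
t=29  I4→R1
t=30  issue I5 (ADD)
t=31  I5 read-ops
t=33  I5 finished on ADD
t=34  I5→R0
t=35  issue I6 (INT)
t=36  I6 read-ops
t=37  I6 finished on INT
t=38  I6→R0

cycle = 38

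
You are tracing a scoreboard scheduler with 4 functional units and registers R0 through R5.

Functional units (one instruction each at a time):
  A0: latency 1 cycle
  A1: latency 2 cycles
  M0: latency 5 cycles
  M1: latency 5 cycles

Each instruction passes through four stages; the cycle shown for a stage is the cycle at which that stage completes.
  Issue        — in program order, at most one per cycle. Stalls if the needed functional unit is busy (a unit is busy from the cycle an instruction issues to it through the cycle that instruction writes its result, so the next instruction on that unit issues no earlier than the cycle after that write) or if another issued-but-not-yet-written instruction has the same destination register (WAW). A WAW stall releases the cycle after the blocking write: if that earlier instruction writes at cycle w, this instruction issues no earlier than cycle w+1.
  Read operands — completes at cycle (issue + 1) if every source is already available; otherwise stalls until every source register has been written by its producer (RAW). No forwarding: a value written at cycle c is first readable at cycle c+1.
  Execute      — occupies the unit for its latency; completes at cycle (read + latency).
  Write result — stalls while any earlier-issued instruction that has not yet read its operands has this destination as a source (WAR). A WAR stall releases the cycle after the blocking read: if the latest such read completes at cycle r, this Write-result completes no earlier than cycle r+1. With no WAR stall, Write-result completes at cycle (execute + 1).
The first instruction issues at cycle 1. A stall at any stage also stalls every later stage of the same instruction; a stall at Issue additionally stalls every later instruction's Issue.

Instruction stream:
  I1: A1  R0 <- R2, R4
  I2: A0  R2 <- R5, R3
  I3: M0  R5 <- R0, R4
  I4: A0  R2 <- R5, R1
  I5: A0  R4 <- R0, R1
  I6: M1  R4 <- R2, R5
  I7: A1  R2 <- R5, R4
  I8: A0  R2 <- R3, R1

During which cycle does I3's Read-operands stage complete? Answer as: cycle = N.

cycle = 6

I1  is:1  ro:2  ex:4  wr:5
I2  is:2  ro:3  ex:4  wr:5
I3  is:3  ro:6  ex:11  wr:12  — RAW R0: wait I1 write@5
I4  is:6  ro:13  ex:14  wr:15  — struct: A0 busy until I2 writes@5, RAW R5: wait I3 write@12
I5  is:16  ro:17  ex:18  wr:19  — struct: A0 busy until I4 writes@15
I6  is:20  ro:21  ex:26  wr:27  — WAW R4: wait I5 write@19
I7  is:21  ro:28  ex:30  wr:31  — RAW R4: wait I6 write@27
I8  is:32  ro:33  ex:34  wr:35  — WAW R2: wait I7 write@31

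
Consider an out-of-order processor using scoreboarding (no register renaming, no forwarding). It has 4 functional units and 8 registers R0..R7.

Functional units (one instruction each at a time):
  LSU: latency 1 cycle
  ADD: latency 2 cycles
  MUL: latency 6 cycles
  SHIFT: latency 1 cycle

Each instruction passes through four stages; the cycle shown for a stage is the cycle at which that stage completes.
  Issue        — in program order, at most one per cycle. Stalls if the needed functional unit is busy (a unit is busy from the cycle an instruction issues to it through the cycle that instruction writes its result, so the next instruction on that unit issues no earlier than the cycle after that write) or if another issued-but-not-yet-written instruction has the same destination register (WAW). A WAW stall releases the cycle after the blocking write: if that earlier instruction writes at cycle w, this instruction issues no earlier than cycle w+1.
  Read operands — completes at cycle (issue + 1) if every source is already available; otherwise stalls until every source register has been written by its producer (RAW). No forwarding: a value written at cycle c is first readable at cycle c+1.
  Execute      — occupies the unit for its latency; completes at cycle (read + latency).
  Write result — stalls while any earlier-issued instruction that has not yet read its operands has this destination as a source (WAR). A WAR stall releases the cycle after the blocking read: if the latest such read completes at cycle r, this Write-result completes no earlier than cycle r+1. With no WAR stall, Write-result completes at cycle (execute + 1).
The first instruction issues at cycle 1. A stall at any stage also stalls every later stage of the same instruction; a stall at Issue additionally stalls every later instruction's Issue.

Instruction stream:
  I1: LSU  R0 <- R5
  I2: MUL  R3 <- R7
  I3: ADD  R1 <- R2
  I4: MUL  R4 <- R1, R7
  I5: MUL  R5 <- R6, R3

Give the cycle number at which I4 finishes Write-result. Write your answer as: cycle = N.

c1: I1 dispatched to LSU
c2: I1 operands ready · I2 dispatched to MUL
c3: I1 complete · I2 operands ready · I3 dispatched to ADD
c4: R0←I1 · I3 operands ready
c6: I3 complete
c7: R1←I3
c9: I2 complete
c10: R3←I2
c11: I4 dispatched to MUL
c12: I4 operands ready
c18: I4 complete
c19: R4←I4
c20: I5 dispatched to MUL
c21: I5 operands ready
c27: I5 complete
c28: R5←I5

cycle = 19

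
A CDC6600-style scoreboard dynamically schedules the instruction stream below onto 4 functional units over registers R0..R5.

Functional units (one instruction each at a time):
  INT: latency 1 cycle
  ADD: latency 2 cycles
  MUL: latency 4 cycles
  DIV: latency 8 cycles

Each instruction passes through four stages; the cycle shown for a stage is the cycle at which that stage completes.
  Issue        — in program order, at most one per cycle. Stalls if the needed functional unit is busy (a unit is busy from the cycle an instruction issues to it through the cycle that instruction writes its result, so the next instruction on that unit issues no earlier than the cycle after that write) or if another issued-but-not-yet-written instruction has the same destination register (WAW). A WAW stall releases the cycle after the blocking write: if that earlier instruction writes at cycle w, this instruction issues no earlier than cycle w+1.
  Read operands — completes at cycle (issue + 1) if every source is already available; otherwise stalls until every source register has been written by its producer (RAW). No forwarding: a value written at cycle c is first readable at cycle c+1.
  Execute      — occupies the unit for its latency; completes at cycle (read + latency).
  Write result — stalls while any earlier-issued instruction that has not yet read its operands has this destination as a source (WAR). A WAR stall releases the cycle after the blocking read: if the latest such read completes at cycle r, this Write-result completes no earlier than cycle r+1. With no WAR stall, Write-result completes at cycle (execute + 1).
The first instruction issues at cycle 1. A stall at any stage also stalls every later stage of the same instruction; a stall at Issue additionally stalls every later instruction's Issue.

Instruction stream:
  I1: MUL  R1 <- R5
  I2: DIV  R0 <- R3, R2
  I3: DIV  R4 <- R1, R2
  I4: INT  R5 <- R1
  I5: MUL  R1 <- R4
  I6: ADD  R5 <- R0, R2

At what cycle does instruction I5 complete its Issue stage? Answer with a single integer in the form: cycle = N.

I1  is:1  ro:2  ex:6  wr:7
I2  is:2  ro:3  ex:11  wr:12
I3  is:13  ro:14  ex:22  wr:23  — struct: DIV busy until I2 writes@12
I4  is:14  ro:15  ex:16  wr:17
I5  is:15  ro:24  ex:28  wr:29  — RAW R4: wait I3 write@23
I6  is:18  ro:19  ex:21  wr:22  — WAW R5: wait I4 write@17

cycle = 15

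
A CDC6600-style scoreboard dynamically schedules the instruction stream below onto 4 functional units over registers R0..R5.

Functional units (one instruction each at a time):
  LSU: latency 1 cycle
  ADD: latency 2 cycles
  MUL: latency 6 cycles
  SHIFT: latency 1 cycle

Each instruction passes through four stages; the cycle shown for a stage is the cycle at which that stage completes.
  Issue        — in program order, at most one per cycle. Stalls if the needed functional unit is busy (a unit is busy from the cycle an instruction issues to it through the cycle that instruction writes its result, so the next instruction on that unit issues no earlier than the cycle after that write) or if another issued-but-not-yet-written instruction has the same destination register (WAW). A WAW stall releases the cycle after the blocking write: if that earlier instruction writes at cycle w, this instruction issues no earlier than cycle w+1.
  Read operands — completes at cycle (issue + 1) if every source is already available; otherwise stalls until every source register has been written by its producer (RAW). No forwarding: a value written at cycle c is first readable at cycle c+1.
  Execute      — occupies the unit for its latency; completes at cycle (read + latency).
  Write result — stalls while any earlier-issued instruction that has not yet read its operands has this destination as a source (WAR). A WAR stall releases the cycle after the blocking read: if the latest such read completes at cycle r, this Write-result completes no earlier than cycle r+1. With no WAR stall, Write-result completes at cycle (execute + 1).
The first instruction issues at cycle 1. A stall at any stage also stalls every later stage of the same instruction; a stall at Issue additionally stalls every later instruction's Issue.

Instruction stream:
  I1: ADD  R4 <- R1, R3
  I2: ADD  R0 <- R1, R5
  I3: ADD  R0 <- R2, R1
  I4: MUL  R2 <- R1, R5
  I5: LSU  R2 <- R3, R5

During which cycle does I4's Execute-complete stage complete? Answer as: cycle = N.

1) issue 1, read 2, done 4, write 5
2) issue 6, read 7, done 9, write 10  <struct: ADD busy until I1 writes@5>
3) issue 11, read 12, done 14, write 15  <struct: ADD busy until I2 writes@10>
4) issue 12, read 13, done 19, write 20
5) issue 21, read 22, done 23, write 24  <WAW R2: wait I4 write@20>

cycle = 19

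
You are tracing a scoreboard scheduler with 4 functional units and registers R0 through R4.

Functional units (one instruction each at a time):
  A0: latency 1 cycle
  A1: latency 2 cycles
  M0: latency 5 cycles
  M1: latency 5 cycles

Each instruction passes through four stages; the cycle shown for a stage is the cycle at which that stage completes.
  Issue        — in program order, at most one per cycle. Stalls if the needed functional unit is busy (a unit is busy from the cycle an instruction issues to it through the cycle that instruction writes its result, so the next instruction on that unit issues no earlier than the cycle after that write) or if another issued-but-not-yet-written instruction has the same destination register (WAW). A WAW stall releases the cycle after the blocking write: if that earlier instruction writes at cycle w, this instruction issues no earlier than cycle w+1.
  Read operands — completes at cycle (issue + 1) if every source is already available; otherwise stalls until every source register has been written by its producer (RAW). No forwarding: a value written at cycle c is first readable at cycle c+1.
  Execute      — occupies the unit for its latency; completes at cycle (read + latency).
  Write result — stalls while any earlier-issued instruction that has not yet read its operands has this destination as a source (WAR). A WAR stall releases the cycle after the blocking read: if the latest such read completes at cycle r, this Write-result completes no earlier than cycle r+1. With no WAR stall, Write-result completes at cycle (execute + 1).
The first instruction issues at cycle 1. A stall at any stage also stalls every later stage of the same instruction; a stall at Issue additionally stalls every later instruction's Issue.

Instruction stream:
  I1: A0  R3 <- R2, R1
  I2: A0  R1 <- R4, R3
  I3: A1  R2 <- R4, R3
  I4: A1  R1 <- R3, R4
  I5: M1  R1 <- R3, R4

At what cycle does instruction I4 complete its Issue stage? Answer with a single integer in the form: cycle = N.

1) issue 1, read 2, done 3, write 4
2) issue 5, read 6, done 7, write 8  <struct: A0 busy until I1 writes@4>
3) issue 6, read 7, done 9, write 10
4) issue 11, read 12, done 14, write 15  <struct: A1 busy until I3 writes@10>
5) issue 16, read 17, done 22, write 23  <WAW R1: wait I4 write@15>

cycle = 11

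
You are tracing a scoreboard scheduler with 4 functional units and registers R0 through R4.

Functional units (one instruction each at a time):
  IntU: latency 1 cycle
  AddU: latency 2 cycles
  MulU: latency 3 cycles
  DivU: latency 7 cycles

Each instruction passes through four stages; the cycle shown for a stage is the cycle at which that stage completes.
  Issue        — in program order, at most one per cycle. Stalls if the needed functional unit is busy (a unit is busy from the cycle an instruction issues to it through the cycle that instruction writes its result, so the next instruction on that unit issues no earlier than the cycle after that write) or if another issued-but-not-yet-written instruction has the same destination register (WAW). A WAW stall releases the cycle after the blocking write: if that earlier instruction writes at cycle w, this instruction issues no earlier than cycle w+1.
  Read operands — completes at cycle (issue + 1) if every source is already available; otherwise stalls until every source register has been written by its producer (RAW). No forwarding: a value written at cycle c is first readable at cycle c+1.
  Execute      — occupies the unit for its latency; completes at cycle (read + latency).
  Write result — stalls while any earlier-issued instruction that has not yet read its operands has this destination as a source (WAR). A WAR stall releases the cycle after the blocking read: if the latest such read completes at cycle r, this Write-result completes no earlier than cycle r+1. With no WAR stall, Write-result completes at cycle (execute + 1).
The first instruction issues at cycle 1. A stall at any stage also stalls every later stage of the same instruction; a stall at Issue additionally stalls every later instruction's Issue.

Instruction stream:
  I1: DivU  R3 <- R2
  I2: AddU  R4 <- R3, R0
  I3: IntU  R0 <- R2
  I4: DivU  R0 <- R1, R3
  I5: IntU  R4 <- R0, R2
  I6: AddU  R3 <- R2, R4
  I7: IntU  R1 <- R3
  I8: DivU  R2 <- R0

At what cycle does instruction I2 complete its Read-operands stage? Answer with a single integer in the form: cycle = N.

cycle = 11

[1] I1 dispatched to DivU
[2] I1 operands ready | I2 dispatched to AddU
[3] I3 dispatched to IntU
[4] I3 operands ready
[5] I3 complete
[9] I1 complete
[10] R3←I1
[11] I2 operands ready
[12] R0←I3
[13] I2 complete | I4 dispatched to DivU
[14] R4←I2 | I4 operands ready
[15] I5 dispatched to IntU
[16] I6 dispatched to AddU
[21] I4 complete
[22] R0←I4
[23] I5 operands ready
[24] I5 complete
[25] R4←I5
[26] I6 operands ready | I7 dispatched to IntU
[27] I8 dispatched to DivU
[28] I6 complete | I8 operands ready
[29] R3←I6
[30] I7 operands ready
[31] I7 complete
[32] R1←I7
[35] I8 complete
[36] R2←I8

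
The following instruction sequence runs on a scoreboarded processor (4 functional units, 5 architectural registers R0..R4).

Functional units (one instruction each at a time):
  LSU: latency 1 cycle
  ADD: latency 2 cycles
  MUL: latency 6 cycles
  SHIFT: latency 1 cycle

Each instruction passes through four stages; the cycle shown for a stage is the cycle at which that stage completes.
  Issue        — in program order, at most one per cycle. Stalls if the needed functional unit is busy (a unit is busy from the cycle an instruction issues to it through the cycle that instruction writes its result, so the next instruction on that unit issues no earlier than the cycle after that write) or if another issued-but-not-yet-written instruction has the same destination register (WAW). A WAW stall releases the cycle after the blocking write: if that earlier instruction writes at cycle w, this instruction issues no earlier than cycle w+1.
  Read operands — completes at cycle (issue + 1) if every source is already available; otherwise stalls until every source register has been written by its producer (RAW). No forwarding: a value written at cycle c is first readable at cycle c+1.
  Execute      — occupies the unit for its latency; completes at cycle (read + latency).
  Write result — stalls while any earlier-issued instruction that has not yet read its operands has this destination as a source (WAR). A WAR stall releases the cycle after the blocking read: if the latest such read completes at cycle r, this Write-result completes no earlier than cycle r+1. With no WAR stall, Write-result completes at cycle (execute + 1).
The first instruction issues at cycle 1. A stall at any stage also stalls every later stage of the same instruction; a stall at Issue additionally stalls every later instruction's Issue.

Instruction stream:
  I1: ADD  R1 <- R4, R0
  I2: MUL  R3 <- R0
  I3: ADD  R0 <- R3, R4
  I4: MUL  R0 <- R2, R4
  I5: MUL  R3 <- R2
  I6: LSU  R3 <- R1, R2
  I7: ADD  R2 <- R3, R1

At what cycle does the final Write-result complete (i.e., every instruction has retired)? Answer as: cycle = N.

cycle 1: issue I1 (ADD)
cycle 2: I1 read-ops; issue I2 (MUL)
cycle 3: I2 read-ops
cycle 4: I1 finished on ADD
cycle 5: I1→R1
cycle 6: issue I3 (ADD)
cycle 9: I2 finished on MUL
cycle 10: I2→R3
cycle 11: I3 read-ops
cycle 13: I3 finished on ADD
cycle 14: I3→R0
cycle 15: issue I4 (MUL)
cycle 16: I4 read-ops
cycle 22: I4 finished on MUL
cycle 23: I4→R0
cycle 24: issue I5 (MUL)
cycle 25: I5 read-ops
cycle 31: I5 finished on MUL
cycle 32: I5→R3
cycle 33: issue I6 (LSU)
cycle 34: I6 read-ops; issue I7 (ADD)
cycle 35: I6 finished on LSU
cycle 36: I6→R3
cycle 37: I7 read-ops
cycle 39: I7 finished on ADD
cycle 40: I7→R2

cycle = 40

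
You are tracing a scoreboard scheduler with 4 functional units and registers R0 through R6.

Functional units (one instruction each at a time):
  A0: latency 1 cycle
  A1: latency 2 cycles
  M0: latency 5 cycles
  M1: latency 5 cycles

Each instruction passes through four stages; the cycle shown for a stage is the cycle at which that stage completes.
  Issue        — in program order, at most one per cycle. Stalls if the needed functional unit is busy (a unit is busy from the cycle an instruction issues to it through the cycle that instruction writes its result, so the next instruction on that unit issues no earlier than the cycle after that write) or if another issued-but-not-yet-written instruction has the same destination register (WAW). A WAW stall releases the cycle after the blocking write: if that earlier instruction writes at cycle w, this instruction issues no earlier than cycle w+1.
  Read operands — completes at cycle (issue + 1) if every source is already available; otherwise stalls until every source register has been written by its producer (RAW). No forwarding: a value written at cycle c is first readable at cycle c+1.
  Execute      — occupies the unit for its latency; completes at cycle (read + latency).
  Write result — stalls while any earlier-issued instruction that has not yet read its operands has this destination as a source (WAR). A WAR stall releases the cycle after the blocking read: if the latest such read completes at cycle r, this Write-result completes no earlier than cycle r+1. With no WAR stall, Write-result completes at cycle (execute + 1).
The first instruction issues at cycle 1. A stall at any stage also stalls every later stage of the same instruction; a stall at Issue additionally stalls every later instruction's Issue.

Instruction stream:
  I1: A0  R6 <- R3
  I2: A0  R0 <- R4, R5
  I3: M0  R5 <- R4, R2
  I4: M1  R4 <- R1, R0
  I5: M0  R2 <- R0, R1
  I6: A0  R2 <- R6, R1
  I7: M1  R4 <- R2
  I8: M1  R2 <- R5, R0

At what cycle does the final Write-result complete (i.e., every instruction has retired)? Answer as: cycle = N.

cycle = 40

[1] I1 dispatched to A0
[2] I1 operands ready
[3] I1 complete
[4] R6←I1
[5] I2 dispatched to A0
[6] I2 operands ready · I3 dispatched to M0
[7] I2 complete · I3 operands ready · I4 dispatched to M1
[8] R0←I2
[9] I4 operands ready
[12] I3 complete
[13] R5←I3
[14] I4 complete · I5 dispatched to M0
[15] R4←I4 · I5 operands ready
[20] I5 complete
[21] R2←I5
[22] I6 dispatched to A0
[23] I6 operands ready · I7 dispatched to M1
[24] I6 complete
[25] R2←I6
[26] I7 operands ready
[31] I7 complete
[32] R4←I7
[33] I8 dispatched to M1
[34] I8 operands ready
[39] I8 complete
[40] R2←I8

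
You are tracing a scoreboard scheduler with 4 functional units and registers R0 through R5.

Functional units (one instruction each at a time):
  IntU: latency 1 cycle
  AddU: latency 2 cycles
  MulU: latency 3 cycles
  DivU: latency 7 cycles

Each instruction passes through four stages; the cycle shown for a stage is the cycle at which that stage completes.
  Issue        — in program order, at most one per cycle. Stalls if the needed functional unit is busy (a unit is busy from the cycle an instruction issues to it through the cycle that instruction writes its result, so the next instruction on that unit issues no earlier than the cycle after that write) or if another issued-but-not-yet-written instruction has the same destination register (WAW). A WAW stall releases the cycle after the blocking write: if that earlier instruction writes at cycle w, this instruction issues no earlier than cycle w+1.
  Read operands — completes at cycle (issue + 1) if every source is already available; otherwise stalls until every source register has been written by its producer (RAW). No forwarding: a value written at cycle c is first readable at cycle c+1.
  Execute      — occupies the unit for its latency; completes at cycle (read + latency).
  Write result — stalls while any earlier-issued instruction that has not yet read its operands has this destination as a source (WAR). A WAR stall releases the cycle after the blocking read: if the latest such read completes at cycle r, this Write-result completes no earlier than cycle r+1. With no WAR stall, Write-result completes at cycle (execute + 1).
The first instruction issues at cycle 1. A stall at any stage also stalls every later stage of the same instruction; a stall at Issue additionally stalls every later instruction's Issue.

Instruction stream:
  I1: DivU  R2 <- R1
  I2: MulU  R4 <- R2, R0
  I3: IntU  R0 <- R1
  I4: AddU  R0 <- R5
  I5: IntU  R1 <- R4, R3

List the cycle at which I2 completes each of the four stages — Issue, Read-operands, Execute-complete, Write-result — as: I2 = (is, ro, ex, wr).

[1] I1→DivU
[2] I1 RO | I2→MulU
[3] I3→IntU
[4] I3 RO
[5] I3 EX
[9] I1 EX
[10] I1 WR R2
[11] I2 RO
[12] I3 WR R0
[13] I4→AddU
[14] I2 EX | I4 RO | I5→IntU
[15] I2 WR R4
[16] I4 EX | I5 RO
[17] I4 WR R0 | I5 EX
[18] I5 WR R1

I2 = (2, 11, 14, 15)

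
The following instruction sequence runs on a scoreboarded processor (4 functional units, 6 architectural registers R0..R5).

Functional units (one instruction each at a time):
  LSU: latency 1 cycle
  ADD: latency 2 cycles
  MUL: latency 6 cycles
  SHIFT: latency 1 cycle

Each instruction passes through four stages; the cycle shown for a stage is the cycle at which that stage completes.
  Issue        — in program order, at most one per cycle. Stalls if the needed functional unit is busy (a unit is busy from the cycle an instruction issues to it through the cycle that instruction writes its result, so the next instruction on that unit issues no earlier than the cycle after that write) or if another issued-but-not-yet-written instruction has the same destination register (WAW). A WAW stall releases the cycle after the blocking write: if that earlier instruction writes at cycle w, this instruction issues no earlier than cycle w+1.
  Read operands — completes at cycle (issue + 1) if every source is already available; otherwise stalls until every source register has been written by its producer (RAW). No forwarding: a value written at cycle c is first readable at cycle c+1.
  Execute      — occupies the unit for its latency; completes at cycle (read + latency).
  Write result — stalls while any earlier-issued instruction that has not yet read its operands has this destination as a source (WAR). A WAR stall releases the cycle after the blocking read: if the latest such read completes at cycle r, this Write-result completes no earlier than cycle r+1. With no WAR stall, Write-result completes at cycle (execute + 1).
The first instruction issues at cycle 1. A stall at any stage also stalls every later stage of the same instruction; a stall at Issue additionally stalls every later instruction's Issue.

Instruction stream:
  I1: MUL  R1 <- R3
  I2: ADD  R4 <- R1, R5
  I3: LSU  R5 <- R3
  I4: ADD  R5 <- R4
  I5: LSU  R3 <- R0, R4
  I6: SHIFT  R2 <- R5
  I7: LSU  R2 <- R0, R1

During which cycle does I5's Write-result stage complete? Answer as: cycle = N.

cycle = 18

[1] I1 issues→MUL
[2] I1 reads; I2 issues→ADD
[3] I3 issues→LSU
[4] I3 reads
[5] I3 exec-done
[8] I1 exec-done
[9] I1 writes R1
[10] I2 reads
[11] I3 writes R5
[12] I2 exec-done
[13] I2 writes R4
[14] I4 issues→ADD
[15] I4 reads; I5 issues→LSU
[16] I5 reads; I6 issues→SHIFT
[17] I4 exec-done; I5 exec-done
[18] I4 writes R5; I5 writes R3
[19] I6 reads
[20] I6 exec-done
[21] I6 writes R2
[22] I7 issues→LSU
[23] I7 reads
[24] I7 exec-done
[25] I7 writes R2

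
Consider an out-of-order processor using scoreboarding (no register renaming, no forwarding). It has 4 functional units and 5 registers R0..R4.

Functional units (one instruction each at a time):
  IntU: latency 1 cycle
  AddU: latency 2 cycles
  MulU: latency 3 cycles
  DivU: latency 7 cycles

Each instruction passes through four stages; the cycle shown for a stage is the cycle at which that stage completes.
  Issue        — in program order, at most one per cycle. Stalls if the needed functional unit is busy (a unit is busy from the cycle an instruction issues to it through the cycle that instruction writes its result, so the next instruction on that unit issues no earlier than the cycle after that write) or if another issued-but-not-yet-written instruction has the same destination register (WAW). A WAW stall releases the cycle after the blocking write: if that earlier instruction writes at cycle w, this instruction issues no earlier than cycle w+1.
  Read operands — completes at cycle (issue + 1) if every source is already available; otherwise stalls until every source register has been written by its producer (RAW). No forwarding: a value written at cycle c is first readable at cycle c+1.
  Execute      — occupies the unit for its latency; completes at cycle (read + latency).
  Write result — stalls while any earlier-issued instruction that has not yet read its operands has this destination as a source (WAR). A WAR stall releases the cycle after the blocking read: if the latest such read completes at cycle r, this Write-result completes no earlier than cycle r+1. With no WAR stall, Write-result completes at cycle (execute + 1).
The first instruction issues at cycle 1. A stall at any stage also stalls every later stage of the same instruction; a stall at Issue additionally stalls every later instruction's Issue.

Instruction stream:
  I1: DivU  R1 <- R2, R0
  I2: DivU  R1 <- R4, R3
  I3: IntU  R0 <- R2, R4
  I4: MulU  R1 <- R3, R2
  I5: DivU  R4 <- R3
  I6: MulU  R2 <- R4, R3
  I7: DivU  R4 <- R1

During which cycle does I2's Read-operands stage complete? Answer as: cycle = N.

[1] issue I1 (DivU)
[2] I1 read-ops
[9] I1 finished on DivU
[10] I1→R1
[11] issue I2 (DivU)
[12] I2 read-ops, issue I3 (IntU)
[13] I3 read-ops
[14] I3 finished on IntU
[15] I3→R0
[19] I2 finished on DivU
[20] I2→R1
[21] issue I4 (MulU)
[22] I4 read-ops, issue I5 (DivU)
[23] I5 read-ops
[25] I4 finished on MulU
[26] I4→R1
[27] issue I6 (MulU)
[30] I5 finished on DivU
[31] I5→R4
[32] I6 read-ops, issue I7 (DivU)
[33] I7 read-ops
[35] I6 finished on MulU
[36] I6→R2
[40] I7 finished on DivU
[41] I7→R4

cycle = 12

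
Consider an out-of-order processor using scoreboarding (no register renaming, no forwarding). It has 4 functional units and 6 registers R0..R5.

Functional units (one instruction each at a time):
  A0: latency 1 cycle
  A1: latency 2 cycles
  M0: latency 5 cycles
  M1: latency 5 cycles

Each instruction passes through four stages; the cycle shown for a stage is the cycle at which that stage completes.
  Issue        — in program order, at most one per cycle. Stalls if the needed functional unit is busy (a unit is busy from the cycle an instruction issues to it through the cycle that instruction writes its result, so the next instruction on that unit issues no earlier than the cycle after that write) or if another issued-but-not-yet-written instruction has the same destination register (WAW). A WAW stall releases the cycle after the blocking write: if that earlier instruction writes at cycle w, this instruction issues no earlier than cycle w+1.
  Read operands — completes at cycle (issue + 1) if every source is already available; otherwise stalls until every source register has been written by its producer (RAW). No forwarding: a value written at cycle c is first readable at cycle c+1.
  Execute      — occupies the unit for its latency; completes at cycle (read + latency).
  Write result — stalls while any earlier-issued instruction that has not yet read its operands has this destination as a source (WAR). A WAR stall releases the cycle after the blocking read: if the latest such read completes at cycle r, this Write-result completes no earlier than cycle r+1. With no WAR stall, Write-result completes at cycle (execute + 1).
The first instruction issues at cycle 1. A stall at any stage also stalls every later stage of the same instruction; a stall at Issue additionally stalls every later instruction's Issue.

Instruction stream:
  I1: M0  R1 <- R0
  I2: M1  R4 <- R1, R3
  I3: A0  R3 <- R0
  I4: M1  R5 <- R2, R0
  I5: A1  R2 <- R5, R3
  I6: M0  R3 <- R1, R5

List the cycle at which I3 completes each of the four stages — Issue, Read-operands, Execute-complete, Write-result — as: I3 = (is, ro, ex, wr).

[1] I1 dispatched to M0
[2] I1 operands ready | I2 dispatched to M1
[3] I3 dispatched to A0
[4] I3 operands ready
[5] I3 complete
[7] I1 complete
[8] R1←I1
[9] I2 operands ready
[10] R3←I3
[14] I2 complete
[15] R4←I2
[16] I4 dispatched to M1
[17] I4 operands ready | I5 dispatched to A1
[18] I6 dispatched to M0
[22] I4 complete
[23] R5←I4
[24] I5 operands ready | I6 operands ready
[26] I5 complete
[27] R2←I5
[29] I6 complete
[30] R3←I6

I3 = (3, 4, 5, 10)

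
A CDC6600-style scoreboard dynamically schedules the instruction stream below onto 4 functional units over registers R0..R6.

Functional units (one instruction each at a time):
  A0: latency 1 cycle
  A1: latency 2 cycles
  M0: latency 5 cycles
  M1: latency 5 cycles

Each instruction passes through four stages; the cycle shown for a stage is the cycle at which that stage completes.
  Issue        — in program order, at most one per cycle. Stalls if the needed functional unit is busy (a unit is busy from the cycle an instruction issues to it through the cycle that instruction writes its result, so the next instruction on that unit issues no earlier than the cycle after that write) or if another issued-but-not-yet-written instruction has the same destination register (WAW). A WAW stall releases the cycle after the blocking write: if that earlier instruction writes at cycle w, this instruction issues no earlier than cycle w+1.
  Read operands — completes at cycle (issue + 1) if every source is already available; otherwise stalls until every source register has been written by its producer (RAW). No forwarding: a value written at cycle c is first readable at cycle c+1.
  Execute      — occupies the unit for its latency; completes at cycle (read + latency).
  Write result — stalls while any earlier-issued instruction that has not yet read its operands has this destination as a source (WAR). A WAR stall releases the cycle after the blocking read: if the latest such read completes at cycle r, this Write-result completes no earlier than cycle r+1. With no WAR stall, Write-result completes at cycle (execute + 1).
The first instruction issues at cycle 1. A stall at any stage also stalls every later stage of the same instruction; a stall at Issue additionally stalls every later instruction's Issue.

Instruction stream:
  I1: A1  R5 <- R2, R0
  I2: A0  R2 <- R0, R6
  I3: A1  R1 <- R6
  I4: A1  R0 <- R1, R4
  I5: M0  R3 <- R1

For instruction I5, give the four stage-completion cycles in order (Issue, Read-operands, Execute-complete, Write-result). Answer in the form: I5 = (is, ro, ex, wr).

I5 = (12, 13, 18, 19)

cycle 1: issue I1 (A1)
cycle 2: I1 read-ops · issue I2 (A0)
cycle 3: I2 read-ops
cycle 4: I1 finished on A1 · I2 finished on A0
cycle 5: I1→R5 · I2→R2
cycle 6: issue I3 (A1)
cycle 7: I3 read-ops
cycle 9: I3 finished on A1
cycle 10: I3→R1
cycle 11: issue I4 (A1)
cycle 12: I4 read-ops · issue I5 (M0)
cycle 13: I5 read-ops
cycle 14: I4 finished on A1
cycle 15: I4→R0
cycle 18: I5 finished on M0
cycle 19: I5→R3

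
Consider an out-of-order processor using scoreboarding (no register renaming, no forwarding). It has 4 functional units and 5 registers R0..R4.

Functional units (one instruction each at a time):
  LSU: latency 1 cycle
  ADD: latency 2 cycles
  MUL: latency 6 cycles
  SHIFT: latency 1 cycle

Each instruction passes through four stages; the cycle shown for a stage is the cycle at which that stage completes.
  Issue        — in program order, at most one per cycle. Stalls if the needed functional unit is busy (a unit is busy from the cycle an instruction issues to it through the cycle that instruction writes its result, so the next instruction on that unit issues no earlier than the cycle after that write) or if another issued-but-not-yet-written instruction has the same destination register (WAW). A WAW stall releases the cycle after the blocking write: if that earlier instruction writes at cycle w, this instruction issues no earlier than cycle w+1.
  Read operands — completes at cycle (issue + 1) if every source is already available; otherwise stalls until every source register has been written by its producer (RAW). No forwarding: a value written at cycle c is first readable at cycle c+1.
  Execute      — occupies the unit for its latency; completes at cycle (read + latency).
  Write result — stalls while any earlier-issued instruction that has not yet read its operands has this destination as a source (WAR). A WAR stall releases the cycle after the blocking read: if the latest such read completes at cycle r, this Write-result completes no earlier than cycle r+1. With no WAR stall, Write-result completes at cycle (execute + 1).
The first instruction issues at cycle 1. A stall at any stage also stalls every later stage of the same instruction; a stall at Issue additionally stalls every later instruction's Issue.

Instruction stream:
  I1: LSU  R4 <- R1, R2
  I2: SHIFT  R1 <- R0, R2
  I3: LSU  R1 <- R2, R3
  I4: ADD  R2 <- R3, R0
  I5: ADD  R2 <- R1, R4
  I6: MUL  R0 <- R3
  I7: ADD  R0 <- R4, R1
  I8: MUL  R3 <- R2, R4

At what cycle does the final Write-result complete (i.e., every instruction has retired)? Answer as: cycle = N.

cycle = 31

t=1  issue I1 (LSU)
t=2  I1 read-ops | issue I2 (SHIFT)
t=3  I1 finished on LSU | I2 read-ops
t=4  I1→R4 | I2 finished on SHIFT
t=5  I2→R1
t=6  issue I3 (LSU)
t=7  I3 read-ops | issue I4 (ADD)
t=8  I3 finished on LSU | I4 read-ops
t=9  I3→R1
t=10  I4 finished on ADD
t=11  I4→R2
t=12  issue I5 (ADD)
t=13  I5 read-ops | issue I6 (MUL)
t=14  I6 read-ops
t=15  I5 finished on ADD
t=16  I5→R2
t=20  I6 finished on MUL
t=21  I6→R0
t=22  issue I7 (ADD)
t=23  I7 read-ops | issue I8 (MUL)
t=24  I8 read-ops
t=25  I7 finished on ADD
t=26  I7→R0
t=30  I8 finished on MUL
t=31  I8→R3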